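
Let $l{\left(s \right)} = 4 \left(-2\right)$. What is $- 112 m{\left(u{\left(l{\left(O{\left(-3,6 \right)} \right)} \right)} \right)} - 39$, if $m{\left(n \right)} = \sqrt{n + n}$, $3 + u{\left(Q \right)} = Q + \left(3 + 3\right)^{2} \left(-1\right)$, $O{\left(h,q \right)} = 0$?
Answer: $-39 - 112 i \sqrt{94} \approx -39.0 - 1085.9 i$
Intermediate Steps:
$l{\left(s \right)} = -8$
$u{\left(Q \right)} = -39 + Q$ ($u{\left(Q \right)} = -3 + \left(Q + \left(3 + 3\right)^{2} \left(-1\right)\right) = -3 + \left(Q + 6^{2} \left(-1\right)\right) = -3 + \left(Q + 36 \left(-1\right)\right) = -3 + \left(Q - 36\right) = -3 + \left(-36 + Q\right) = -39 + Q$)
$m{\left(n \right)} = \sqrt{2} \sqrt{n}$ ($m{\left(n \right)} = \sqrt{2 n} = \sqrt{2} \sqrt{n}$)
$- 112 m{\left(u{\left(l{\left(O{\left(-3,6 \right)} \right)} \right)} \right)} - 39 = - 112 \sqrt{2} \sqrt{-39 - 8} - 39 = - 112 \sqrt{2} \sqrt{-47} - 39 = - 112 \sqrt{2} i \sqrt{47} - 39 = - 112 i \sqrt{94} - 39 = -39 - 112 i \sqrt{94}$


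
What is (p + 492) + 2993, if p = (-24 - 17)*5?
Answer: 3280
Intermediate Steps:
p = -205 (p = -41*5 = -205)
(p + 492) + 2993 = (-205 + 492) + 2993 = 287 + 2993 = 3280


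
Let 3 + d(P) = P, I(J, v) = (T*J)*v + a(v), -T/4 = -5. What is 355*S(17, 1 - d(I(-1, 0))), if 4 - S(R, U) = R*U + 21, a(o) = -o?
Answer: -30175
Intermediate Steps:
T = 20 (T = -4*(-5) = 20)
I(J, v) = -v + 20*J*v (I(J, v) = (20*J)*v - v = 20*J*v - v = -v + 20*J*v)
d(P) = -3 + P
S(R, U) = -17 - R*U (S(R, U) = 4 - (R*U + 21) = 4 - (21 + R*U) = 4 + (-21 - R*U) = -17 - R*U)
355*S(17, 1 - d(I(-1, 0))) = 355*(-17 - 1*17*(1 - (-3 + 0*(-1 + 20*(-1))))) = 355*(-17 - 1*17*(1 - (-3 + 0*(-1 - 20)))) = 355*(-17 - 1*17*(1 - (-3 + 0*(-21)))) = 355*(-17 - 1*17*(1 - (-3 + 0))) = 355*(-17 - 1*17*(1 - 1*(-3))) = 355*(-17 - 1*17*(1 + 3)) = 355*(-17 - 1*17*4) = 355*(-17 - 68) = 355*(-85) = -30175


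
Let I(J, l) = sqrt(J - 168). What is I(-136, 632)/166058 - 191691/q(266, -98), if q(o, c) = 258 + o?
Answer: -191691/524 + 2*I*sqrt(19)/83029 ≈ -365.82 + 0.000105*I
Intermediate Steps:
I(J, l) = sqrt(-168 + J)
I(-136, 632)/166058 - 191691/q(266, -98) = sqrt(-168 - 136)/166058 - 191691/(258 + 266) = sqrt(-304)*(1/166058) - 191691/524 = (4*I*sqrt(19))*(1/166058) - 191691*1/524 = 2*I*sqrt(19)/83029 - 191691/524 = -191691/524 + 2*I*sqrt(19)/83029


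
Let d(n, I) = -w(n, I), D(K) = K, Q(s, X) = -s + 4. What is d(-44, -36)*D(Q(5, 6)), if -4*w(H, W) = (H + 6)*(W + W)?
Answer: -684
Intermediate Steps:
Q(s, X) = 4 - s
w(H, W) = -W*(6 + H)/2 (w(H, W) = -(H + 6)*(W + W)/4 = -(6 + H)*2*W/4 = -W*(6 + H)/2)
d(n, I) = I*(6 + n)/2 (d(n, I) = -(-1)*I*(6 + n)/2 = I*(6 + n)/2)
d(-44, -36)*D(Q(5, 6)) = ((½)*(-36)*(6 - 44))*(4 - 1*5) = ((½)*(-36)*(-38))*(4 - 5) = 684*(-1) = -684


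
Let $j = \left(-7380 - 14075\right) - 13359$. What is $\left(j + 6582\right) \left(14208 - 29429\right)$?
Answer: $429719272$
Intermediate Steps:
$j = -34814$ ($j = -21455 - 13359 = -34814$)
$\left(j + 6582\right) \left(14208 - 29429\right) = \left(-34814 + 6582\right) \left(14208 - 29429\right) = \left(-28232\right) \left(-15221\right) = 429719272$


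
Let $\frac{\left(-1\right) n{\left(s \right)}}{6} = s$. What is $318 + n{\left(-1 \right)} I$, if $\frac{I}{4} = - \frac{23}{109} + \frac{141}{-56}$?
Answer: $\frac{192663}{763} \approx 252.51$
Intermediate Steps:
$n{\left(s \right)} = - 6 s$
$I = - \frac{16657}{1526}$ ($I = 4 \left(- \frac{23}{109} + \frac{141}{-56}\right) = 4 \left(\left(-23\right) \frac{1}{109} + 141 \left(- \frac{1}{56}\right)\right) = 4 \left(- \frac{23}{109} - \frac{141}{56}\right) = 4 \left(- \frac{16657}{6104}\right) = - \frac{16657}{1526} \approx -10.915$)
$318 + n{\left(-1 \right)} I = 318 + \left(-6\right) \left(-1\right) \left(- \frac{16657}{1526}\right) = 318 + 6 \left(- \frac{16657}{1526}\right) = 318 - \frac{49971}{763} = \frac{192663}{763}$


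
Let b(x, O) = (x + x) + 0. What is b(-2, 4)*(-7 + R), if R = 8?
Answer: -4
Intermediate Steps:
b(x, O) = 2*x (b(x, O) = 2*x + 0 = 2*x)
b(-2, 4)*(-7 + R) = (2*(-2))*(-7 + 8) = -4*1 = -4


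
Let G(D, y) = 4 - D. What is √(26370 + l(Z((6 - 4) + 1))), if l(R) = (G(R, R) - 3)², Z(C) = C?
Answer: √26374 ≈ 162.40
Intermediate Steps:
l(R) = (1 - R)² (l(R) = ((4 - R) - 3)² = (1 - R)²)
√(26370 + l(Z((6 - 4) + 1))) = √(26370 + (-1 + ((6 - 4) + 1))²) = √(26370 + (-1 + (2 + 1))²) = √(26370 + (-1 + 3)²) = √(26370 + 2²) = √(26370 + 4) = √26374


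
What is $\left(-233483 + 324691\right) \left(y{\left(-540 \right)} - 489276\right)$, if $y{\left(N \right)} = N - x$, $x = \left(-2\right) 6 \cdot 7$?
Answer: $-44667476256$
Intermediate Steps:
$x = -84$ ($x = \left(-12\right) 7 = -84$)
$y{\left(N \right)} = 84 + N$ ($y{\left(N \right)} = N - -84 = N + 84 = 84 + N$)
$\left(-233483 + 324691\right) \left(y{\left(-540 \right)} - 489276\right) = \left(-233483 + 324691\right) \left(\left(84 - 540\right) - 489276\right) = 91208 \left(-456 - 489276\right) = 91208 \left(-489732\right) = -44667476256$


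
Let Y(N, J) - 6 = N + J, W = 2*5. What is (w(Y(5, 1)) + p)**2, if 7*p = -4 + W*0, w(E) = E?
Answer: 6400/49 ≈ 130.61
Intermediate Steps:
W = 10
Y(N, J) = 6 + J + N (Y(N, J) = 6 + (N + J) = 6 + (J + N) = 6 + J + N)
p = -4/7 (p = (-4 + 10*0)/7 = (-4 + 0)/7 = (1/7)*(-4) = -4/7 ≈ -0.57143)
(w(Y(5, 1)) + p)**2 = ((6 + 1 + 5) - 4/7)**2 = (12 - 4/7)**2 = (80/7)**2 = 6400/49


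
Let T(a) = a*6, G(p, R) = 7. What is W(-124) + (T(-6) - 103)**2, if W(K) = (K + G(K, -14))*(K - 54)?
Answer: 40147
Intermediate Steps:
T(a) = 6*a
W(K) = (-54 + K)*(7 + K) (W(K) = (K + 7)*(K - 54) = (7 + K)*(-54 + K) = (-54 + K)*(7 + K))
W(-124) + (T(-6) - 103)**2 = (-378 + (-124)**2 - 47*(-124)) + (6*(-6) - 103)**2 = (-378 + 15376 + 5828) + (-36 - 103)**2 = 20826 + (-139)**2 = 20826 + 19321 = 40147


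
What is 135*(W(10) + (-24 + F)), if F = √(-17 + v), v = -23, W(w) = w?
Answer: -1890 + 270*I*√10 ≈ -1890.0 + 853.82*I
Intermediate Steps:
F = 2*I*√10 (F = √(-17 - 23) = √(-40) = 2*I*√10 ≈ 6.3246*I)
135*(W(10) + (-24 + F)) = 135*(10 + (-24 + 2*I*√10)) = 135*(-14 + 2*I*√10) = -1890 + 270*I*√10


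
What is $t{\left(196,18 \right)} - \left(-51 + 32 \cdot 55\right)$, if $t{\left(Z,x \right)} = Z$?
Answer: $-1513$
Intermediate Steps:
$t{\left(196,18 \right)} - \left(-51 + 32 \cdot 55\right) = 196 - \left(-51 + 32 \cdot 55\right) = 196 - \left(-51 + 1760\right) = 196 - 1709 = -1513$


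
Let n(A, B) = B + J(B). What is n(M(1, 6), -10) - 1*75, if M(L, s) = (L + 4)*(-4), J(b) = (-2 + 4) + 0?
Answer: -83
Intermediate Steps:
J(b) = 2 (J(b) = 2 + 0 = 2)
M(L, s) = -16 - 4*L (M(L, s) = (4 + L)*(-4) = -16 - 4*L)
n(A, B) = 2 + B (n(A, B) = B + 2 = 2 + B)
n(M(1, 6), -10) - 1*75 = (2 - 10) - 1*75 = -8 - 75 = -83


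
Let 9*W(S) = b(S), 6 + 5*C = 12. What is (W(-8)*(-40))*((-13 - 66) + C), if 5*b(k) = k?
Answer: -24896/45 ≈ -553.24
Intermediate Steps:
C = 6/5 (C = -6/5 + (⅕)*12 = -6/5 + 12/5 = 6/5 ≈ 1.2000)
b(k) = k/5
W(S) = S/45 (W(S) = (S/5)/9 = S/45)
(W(-8)*(-40))*((-13 - 66) + C) = (((1/45)*(-8))*(-40))*((-13 - 66) + 6/5) = (-8/45*(-40))*(-79 + 6/5) = (64/9)*(-389/5) = -24896/45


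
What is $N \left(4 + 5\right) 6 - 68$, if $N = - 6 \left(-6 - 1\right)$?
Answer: $2200$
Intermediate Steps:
$N = 42$ ($N = \left(-6\right) \left(-7\right) = 42$)
$N \left(4 + 5\right) 6 - 68 = 42 \left(4 + 5\right) 6 - 68 = 42 \cdot 9 \cdot 6 - 68 = 42 \cdot 54 - 68 = 2268 - 68 = 2200$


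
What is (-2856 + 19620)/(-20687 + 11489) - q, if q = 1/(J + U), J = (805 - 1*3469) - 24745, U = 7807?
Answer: -18255485/10016622 ≈ -1.8225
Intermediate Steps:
J = -27409 (J = (805 - 3469) - 24745 = -2664 - 24745 = -27409)
q = -1/19602 (q = 1/(-27409 + 7807) = 1/(-19602) = -1/19602 ≈ -5.1015e-5)
(-2856 + 19620)/(-20687 + 11489) - q = (-2856 + 19620)/(-20687 + 11489) - 1*(-1/19602) = 16764/(-9198) + 1/19602 = 16764*(-1/9198) + 1/19602 = -2794/1533 + 1/19602 = -18255485/10016622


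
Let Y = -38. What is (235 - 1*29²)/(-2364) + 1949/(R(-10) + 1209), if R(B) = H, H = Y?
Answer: 886177/461374 ≈ 1.9207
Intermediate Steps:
H = -38
R(B) = -38
(235 - 1*29²)/(-2364) + 1949/(R(-10) + 1209) = (235 - 1*29²)/(-2364) + 1949/(-38 + 1209) = (235 - 1*841)*(-1/2364) + 1949/1171 = (235 - 841)*(-1/2364) + 1949*(1/1171) = -606*(-1/2364) + 1949/1171 = 101/394 + 1949/1171 = 886177/461374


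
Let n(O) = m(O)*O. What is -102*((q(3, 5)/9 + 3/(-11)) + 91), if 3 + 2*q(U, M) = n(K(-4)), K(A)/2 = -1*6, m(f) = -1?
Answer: -102357/11 ≈ -9305.2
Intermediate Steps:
K(A) = -12 (K(A) = 2*(-1*6) = 2*(-6) = -12)
n(O) = -O
q(U, M) = 9/2 (q(U, M) = -3/2 + (-1*(-12))/2 = -3/2 + (½)*12 = -3/2 + 6 = 9/2)
-102*((q(3, 5)/9 + 3/(-11)) + 91) = -102*(((9/2)/9 + 3/(-11)) + 91) = -102*(((9/2)*(⅑) + 3*(-1/11)) + 91) = -102*((½ - 3/11) + 91) = -102*(5/22 + 91) = -102*2007/22 = -102357/11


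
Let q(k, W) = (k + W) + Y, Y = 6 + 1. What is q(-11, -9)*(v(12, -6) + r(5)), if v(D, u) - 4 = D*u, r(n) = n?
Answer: 819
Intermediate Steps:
Y = 7
v(D, u) = 4 + D*u
q(k, W) = 7 + W + k (q(k, W) = (k + W) + 7 = (W + k) + 7 = 7 + W + k)
q(-11, -9)*(v(12, -6) + r(5)) = (7 - 9 - 11)*((4 + 12*(-6)) + 5) = -13*((4 - 72) + 5) = -13*(-68 + 5) = -13*(-63) = 819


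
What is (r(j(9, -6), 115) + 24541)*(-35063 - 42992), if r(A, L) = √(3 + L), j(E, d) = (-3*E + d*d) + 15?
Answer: -1915547755 - 78055*√118 ≈ -1.9164e+9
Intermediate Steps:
j(E, d) = 15 + d² - 3*E (j(E, d) = (-3*E + d²) + 15 = (d² - 3*E) + 15 = 15 + d² - 3*E)
(r(j(9, -6), 115) + 24541)*(-35063 - 42992) = (√(3 + 115) + 24541)*(-35063 - 42992) = (√118 + 24541)*(-78055) = (24541 + √118)*(-78055) = -1915547755 - 78055*√118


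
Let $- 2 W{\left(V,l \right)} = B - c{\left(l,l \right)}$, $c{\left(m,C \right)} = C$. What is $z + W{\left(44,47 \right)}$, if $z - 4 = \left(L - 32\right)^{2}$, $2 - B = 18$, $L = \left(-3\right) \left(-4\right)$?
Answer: $\frac{871}{2} \approx 435.5$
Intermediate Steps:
$L = 12$
$B = -16$ ($B = 2 - 18 = -16$)
$W{\left(V,l \right)} = 8 + \frac{l}{2}$ ($W{\left(V,l \right)} = - \frac{-16 - l}{2} = 8 + \frac{l}{2}$)
$z = 404$ ($z = 4 + \left(12 - 32\right)^{2} = 4 + \left(-20\right)^{2} = 4 + 400 = 404$)
$z + W{\left(44,47 \right)} = 404 + \left(8 + \frac{1}{2} \cdot 47\right) = 404 + \left(8 + \frac{47}{2}\right) = 404 + \frac{63}{2} = \frac{871}{2}$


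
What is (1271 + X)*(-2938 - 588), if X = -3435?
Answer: 7630264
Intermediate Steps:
(1271 + X)*(-2938 - 588) = (1271 - 3435)*(-2938 - 588) = -2164*(-3526) = 7630264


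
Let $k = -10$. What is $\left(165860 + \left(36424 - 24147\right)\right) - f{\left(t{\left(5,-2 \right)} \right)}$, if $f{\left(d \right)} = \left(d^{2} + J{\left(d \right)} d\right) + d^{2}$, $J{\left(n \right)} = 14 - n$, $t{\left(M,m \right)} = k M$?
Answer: $176337$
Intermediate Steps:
$t{\left(M,m \right)} = - 10 M$
$f{\left(d \right)} = 2 d^{2} + d \left(14 - d\right)$ ($f{\left(d \right)} = \left(d^{2} + \left(14 - d\right) d\right) + d^{2} = \left(d^{2} + d \left(14 - d\right)\right) + d^{2} = 2 d^{2} + d \left(14 - d\right)$)
$\left(165860 + \left(36424 - 24147\right)\right) - f{\left(t{\left(5,-2 \right)} \right)} = \left(165860 + \left(36424 - 24147\right)\right) - \left(-10\right) 5 \left(14 - 50\right) = \left(165860 + \left(36424 - 24147\right)\right) - - 50 \left(14 - 50\right) = \left(165860 + 12277\right) - \left(-50\right) \left(-36\right) = 178137 - 1800 = 176337$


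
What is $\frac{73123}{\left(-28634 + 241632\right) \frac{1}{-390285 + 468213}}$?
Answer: $\frac{2849164572}{106499} \approx 26753.0$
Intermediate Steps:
$\frac{73123}{\left(-28634 + 241632\right) \frac{1}{-390285 + 468213}} = \frac{73123}{212998 \cdot \frac{1}{77928}} = \frac{73123}{\frac{106499}{38964}} = 73123 \cdot \frac{38964}{106499} = \frac{2849164572}{106499}$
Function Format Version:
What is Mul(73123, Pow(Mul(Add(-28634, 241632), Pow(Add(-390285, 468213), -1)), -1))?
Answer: Rational(2849164572, 106499) ≈ 26753.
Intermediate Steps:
Mul(73123, Pow(Mul(Add(-28634, 241632), Pow(Add(-390285, 468213), -1)), -1)) = Mul(73123, Pow(Mul(212998, Pow(77928, -1)), -1)) = Mul(73123, Pow(Mul(212998, Rational(1, 77928)), -1)) = Mul(73123, Pow(Rational(106499, 38964), -1)) = Mul(73123, Rational(38964, 106499)) = Rational(2849164572, 106499)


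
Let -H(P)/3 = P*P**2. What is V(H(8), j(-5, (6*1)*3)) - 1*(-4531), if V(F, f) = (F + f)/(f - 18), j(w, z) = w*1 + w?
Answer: 64207/14 ≈ 4586.2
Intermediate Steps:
j(w, z) = 2*w (j(w, z) = w + w = 2*w)
H(P) = -3*P**3 (H(P) = -3*P*P**2 = -3*P**3)
V(F, f) = (F + f)/(-18 + f)
V(H(8), j(-5, (6*1)*3)) - 1*(-4531) = (-3*8**3 + 2*(-5))/(-18 + 2*(-5)) - 1*(-4531) = (-3*512 - 10)/(-18 - 10) + 4531 = (-1536 - 10)/(-28) + 4531 = -1/28*(-1546) + 4531 = 773/14 + 4531 = 64207/14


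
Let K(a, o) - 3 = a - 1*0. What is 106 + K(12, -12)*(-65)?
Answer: -869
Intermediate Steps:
K(a, o) = 3 + a (K(a, o) = 3 + (a - 1*0) = 3 + (a + 0) = 3 + a)
106 + K(12, -12)*(-65) = 106 + (3 + 12)*(-65) = 106 + 15*(-65) = 106 - 975 = -869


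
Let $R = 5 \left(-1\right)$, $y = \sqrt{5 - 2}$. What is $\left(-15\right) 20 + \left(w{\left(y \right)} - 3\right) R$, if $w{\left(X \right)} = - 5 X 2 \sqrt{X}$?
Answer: $-285 + 50 \cdot 3^{\frac{3}{4}} \approx -171.02$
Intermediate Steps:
$y = \sqrt{3} \approx 1.732$
$w{\left(X \right)} = - 10 X^{\frac{3}{2}}$ ($w{\left(X \right)} = - 10 X \sqrt{X} = - 10 X^{\frac{3}{2}}$)
$R = -5$
$\left(-15\right) 20 + \left(w{\left(y \right)} - 3\right) R = \left(-15\right) 20 + \left(- 10 \left(\sqrt{3}\right)^{\frac{3}{2}} - 3\right) \left(-5\right) = -300 + \left(- 10 \cdot 3^{\frac{3}{4}} - 3\right) \left(-5\right) = -300 + \left(-3 - 10 \cdot 3^{\frac{3}{4}}\right) \left(-5\right) = -300 + \left(15 + 50 \cdot 3^{\frac{3}{4}}\right) = -285 + 50 \cdot 3^{\frac{3}{4}}$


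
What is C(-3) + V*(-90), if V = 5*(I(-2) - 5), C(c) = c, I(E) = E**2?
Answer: 447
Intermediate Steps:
V = -5 (V = 5*((-2)**2 - 5) = 5*(4 - 5) = 5*(-1) = -5)
C(-3) + V*(-90) = -3 - 5*(-90) = -3 + 450 = 447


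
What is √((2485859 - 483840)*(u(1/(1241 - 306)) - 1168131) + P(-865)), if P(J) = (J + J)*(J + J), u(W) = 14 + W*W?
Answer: 2*I*√511113337273311914/935 ≈ 1.5292e+6*I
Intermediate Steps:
u(W) = 14 + W²
P(J) = 4*J² (P(J) = (2*J)*(2*J) = 4*J²)
√((2485859 - 483840)*(u(1/(1241 - 306)) - 1168131) + P(-865)) = √((2485859 - 483840)*((14 + (1/(1241 - 306))²) - 1168131) + 4*(-865)²) = √(2002019*((14 + (1/935)²) - 1168131) + 4*748225) = √(2002019*((14 + (1/935)²) - 1168131) + 2992900) = √(2002019*((14 + 1/874225) - 1168131) + 2992900) = √(2002019*(12239151/874225 - 1168131) + 2992900) = √(2002019*(-1021197084324/874225) + 2992900) = √(-2044455965561250156/874225 + 2992900) = √(-2044453349093247656/874225) = 2*I*√511113337273311914/935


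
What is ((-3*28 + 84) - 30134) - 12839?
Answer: -42973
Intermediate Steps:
((-3*28 + 84) - 30134) - 12839 = ((-84 + 84) - 30134) - 12839 = (0 - 30134) - 12839 = -30134 - 12839 = -42973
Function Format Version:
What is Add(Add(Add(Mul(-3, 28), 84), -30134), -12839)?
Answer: -42973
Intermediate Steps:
Add(Add(Add(Mul(-3, 28), 84), -30134), -12839) = Add(Add(Add(-84, 84), -30134), -12839) = Add(Add(0, -30134), -12839) = Add(-30134, -12839) = -42973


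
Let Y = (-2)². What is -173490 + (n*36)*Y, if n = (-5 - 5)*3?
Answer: -177810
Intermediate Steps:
Y = 4
n = -30 (n = -10*3 = -30)
-173490 + (n*36)*Y = -173490 - 30*36*4 = -173490 - 1080*4 = -173490 - 4320 = -177810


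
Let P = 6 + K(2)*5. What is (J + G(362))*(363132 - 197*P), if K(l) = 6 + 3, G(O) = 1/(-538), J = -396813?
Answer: -75378490693575/538 ≈ -1.4011e+11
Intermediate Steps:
G(O) = -1/538
K(l) = 9
P = 51 (P = 6 + 9*5 = 6 + 45 = 51)
(J + G(362))*(363132 - 197*P) = (-396813 - 1/538)*(363132 - 197*51) = -213485395*(363132 - 10047)/538 = -213485395/538*353085 = -75378490693575/538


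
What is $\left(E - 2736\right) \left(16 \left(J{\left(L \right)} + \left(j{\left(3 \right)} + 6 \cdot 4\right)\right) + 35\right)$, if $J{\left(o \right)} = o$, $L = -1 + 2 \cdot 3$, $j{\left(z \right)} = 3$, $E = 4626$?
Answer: $1033830$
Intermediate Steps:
$L = 5$ ($L = -1 + 6 = 5$)
$\left(E - 2736\right) \left(16 \left(J{\left(L \right)} + \left(j{\left(3 \right)} + 6 \cdot 4\right)\right) + 35\right) = \left(4626 - 2736\right) \left(16 \left(5 + \left(3 + 6 \cdot 4\right)\right) + 35\right) = 1890 \left(16 \left(5 + \left(3 + 24\right)\right) + 35\right) = 1890 \left(16 \left(5 + 27\right) + 35\right) = 1890 \left(16 \cdot 32 + 35\right) = 1890 \left(512 + 35\right) = 1890 \cdot 547 = 1033830$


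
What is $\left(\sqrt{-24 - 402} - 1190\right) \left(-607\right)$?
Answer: $722330 - 607 i \sqrt{426} \approx 7.2233 \cdot 10^{5} - 12528.0 i$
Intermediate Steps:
$\left(\sqrt{-24 - 402} - 1190\right) \left(-607\right) = \left(\sqrt{-426} - 1190\right) \left(-607\right) = \left(i \sqrt{426} - 1190\right) \left(-607\right) = \left(-1190 + i \sqrt{426}\right) \left(-607\right) = 722330 - 607 i \sqrt{426}$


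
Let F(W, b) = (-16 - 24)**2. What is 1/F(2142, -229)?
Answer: 1/1600 ≈ 0.00062500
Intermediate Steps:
F(W, b) = 1600 (F(W, b) = (-40)**2 = 1600)
1/F(2142, -229) = 1/1600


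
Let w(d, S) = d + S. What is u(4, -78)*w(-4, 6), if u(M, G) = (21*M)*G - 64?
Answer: -13232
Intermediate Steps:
u(M, G) = -64 + 21*G*M (u(M, G) = 21*G*M - 64 = -64 + 21*G*M)
w(d, S) = S + d
u(4, -78)*w(-4, 6) = (-64 + 21*(-78)*4)*(6 - 4) = (-64 - 6552)*2 = -6616*2 = -13232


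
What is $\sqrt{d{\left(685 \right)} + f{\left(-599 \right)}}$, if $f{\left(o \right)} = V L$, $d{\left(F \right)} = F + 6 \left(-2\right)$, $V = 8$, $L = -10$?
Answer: $\sqrt{593} \approx 24.352$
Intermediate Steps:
$d{\left(F \right)} = -12 + F$ ($d{\left(F \right)} = F - 12 = -12 + F$)
$f{\left(o \right)} = -80$ ($f{\left(o \right)} = 8 \left(-10\right) = -80$)
$\sqrt{d{\left(685 \right)} + f{\left(-599 \right)}} = \sqrt{\left(-12 + 685\right) - 80} = \sqrt{673 - 80} = \sqrt{593}$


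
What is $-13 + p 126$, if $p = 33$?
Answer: $4145$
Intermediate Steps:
$-13 + p 126 = -13 + 33 \cdot 126 = -13 + 4158 = 4145$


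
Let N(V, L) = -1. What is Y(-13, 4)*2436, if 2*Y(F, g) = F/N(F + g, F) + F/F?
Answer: 17052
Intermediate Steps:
Y(F, g) = 1/2 - F/2 (Y(F, g) = (F/(-1) + F/F)/2 = (F*(-1) + 1)/2 = (-F + 1)/2 = (1 - F)/2 = 1/2 - F/2)
Y(-13, 4)*2436 = (1/2 - 1/2*(-13))*2436 = (1/2 + 13/2)*2436 = 7*2436 = 17052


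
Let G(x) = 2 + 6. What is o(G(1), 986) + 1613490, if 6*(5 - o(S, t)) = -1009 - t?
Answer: 3227655/2 ≈ 1.6138e+6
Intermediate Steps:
G(x) = 8
o(S, t) = 1039/6 + t/6 (o(S, t) = 5 - (-1009 - t)/6 = 5 + (1009/6 + t/6) = 1039/6 + t/6)
o(G(1), 986) + 1613490 = (1039/6 + (⅙)*986) + 1613490 = (1039/6 + 493/3) + 1613490 = 675/2 + 1613490 = 3227655/2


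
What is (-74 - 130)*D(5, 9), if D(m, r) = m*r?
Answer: -9180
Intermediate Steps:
(-74 - 130)*D(5, 9) = (-74 - 130)*(5*9) = -204*45 = -9180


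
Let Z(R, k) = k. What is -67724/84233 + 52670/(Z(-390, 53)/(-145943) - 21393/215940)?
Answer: -46605949236021414852/87984272264209 ≈ -5.2971e+5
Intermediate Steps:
-67724/84233 + 52670/(Z(-390, 53)/(-145943) - 21393/215940) = -67724/84233 + 52670/(53/(-145943) - 21393/215940) = -67724*1/84233 + 52670/(53*(-1/145943) - 21393*1/215940) = -67724/84233 + 52670/(-53/145943 - 7131/71980) = -67724/84233 + 52670/(-1044534473/10504977140) = -67724/84233 + 52670*(-10504977140/1044534473) = -67724/84233 - 553297145963800/1044534473 = -46605949236021414852/87984272264209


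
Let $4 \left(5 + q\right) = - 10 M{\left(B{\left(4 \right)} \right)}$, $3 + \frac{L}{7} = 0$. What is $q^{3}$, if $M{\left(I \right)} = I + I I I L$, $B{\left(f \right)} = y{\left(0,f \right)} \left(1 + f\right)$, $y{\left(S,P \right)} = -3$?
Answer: $-5559813745998875$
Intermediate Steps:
$L = -21$ ($L = -21 + 7 \cdot 0 = -21 + 0 = -21$)
$B{\left(f \right)} = -3 - 3 f$ ($B{\left(f \right)} = - 3 \left(1 + f\right) = -3 - 3 f$)
$M{\left(I \right)} = I - 21 I^{3}$ ($M{\left(I \right)} = I + I I I \left(-21\right) = I + I I^{2} \left(-21\right) = I + I \left(- 21 I^{2}\right) = I - 21 I^{3}$)
$q = -177155$ ($q = -5 + \frac{\left(-10\right) \left(\left(-3 - 12\right) - 21 \left(-3 - 12\right)^{3}\right)}{4} = -5 + \frac{\left(-10\right) \left(-15 - 21 \left(-15\right)^{3}\right)}{4} = -5 + \frac{\left(-10\right) \left(-15 - -70875\right)}{4} = -5 + \frac{\left(-10\right) \left(-15 + 70875\right)}{4} = -5 + \frac{\left(-10\right) 70860}{4} = -5 + \frac{1}{4} \left(-708600\right) = -5 - 177150 = -177155$)
$q^{3} = \left(-177155\right)^{3} = -5559813745998875$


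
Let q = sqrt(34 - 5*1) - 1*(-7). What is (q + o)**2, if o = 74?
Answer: (81 + sqrt(29))**2 ≈ 7462.4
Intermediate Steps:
q = 7 + sqrt(29) (q = sqrt(34 - 5) + 7 = sqrt(29) + 7 = 7 + sqrt(29) ≈ 12.385)
(q + o)**2 = ((7 + sqrt(29)) + 74)**2 = (81 + sqrt(29))**2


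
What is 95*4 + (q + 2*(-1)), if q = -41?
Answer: 337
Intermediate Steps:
95*4 + (q + 2*(-1)) = 95*4 + (-41 + 2*(-1)) = 380 + (-41 - 2) = 380 - 43 = 337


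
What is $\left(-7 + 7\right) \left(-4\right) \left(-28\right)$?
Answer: $0$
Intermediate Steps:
$\left(-7 + 7\right) \left(-4\right) \left(-28\right) = 0 \left(-4\right) \left(-28\right) = 0 \left(-28\right) = 0$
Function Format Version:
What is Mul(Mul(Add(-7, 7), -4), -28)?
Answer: 0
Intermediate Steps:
Mul(Mul(Add(-7, 7), -4), -28) = Mul(Mul(0, -4), -28) = Mul(0, -28) = 0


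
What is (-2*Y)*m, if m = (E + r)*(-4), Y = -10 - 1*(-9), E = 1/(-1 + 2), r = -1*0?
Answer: -8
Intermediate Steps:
r = 0
E = 1 (E = 1/1 = 1)
Y = -1 (Y = -10 + 9 = -1)
m = -4 (m = (1 + 0)*(-4) = 1*(-4) = -4)
(-2*Y)*m = -2*(-1)*(-4) = 2*(-4) = -8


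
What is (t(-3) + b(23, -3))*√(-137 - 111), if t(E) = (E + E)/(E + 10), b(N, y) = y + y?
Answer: -96*I*√62/7 ≈ -107.99*I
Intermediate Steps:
b(N, y) = 2*y
t(E) = 2*E/(10 + E) (t(E) = (2*E)/(10 + E) = 2*E/(10 + E))
(t(-3) + b(23, -3))*√(-137 - 111) = (2*(-3)/(10 - 3) + 2*(-3))*√(-137 - 111) = (2*(-3)/7 - 6)*√(-248) = (2*(-3)*(⅐) - 6)*(2*I*√62) = (-6/7 - 6)*(2*I*√62) = -96*I*√62/7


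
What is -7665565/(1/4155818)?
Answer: -31856693007170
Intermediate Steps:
-7665565/(1/4155818) = -7665565/1/4155818 = -7665565*4155818 = -31856693007170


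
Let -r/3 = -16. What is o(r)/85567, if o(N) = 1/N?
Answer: 1/4107216 ≈ 2.4347e-7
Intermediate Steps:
r = 48 (r = -3*(-16) = 48)
o(r)/85567 = 1/(48*85567) = (1/48)*(1/85567) = 1/4107216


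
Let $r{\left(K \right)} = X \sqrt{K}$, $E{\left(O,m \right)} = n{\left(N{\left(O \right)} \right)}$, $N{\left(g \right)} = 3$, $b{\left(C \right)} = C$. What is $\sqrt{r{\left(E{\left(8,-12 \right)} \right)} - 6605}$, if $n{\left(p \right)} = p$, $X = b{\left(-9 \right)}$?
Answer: $\sqrt{-6605 - 9 \sqrt{3}} \approx 81.367 i$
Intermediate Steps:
$X = -9$
$E{\left(O,m \right)} = 3$
$r{\left(K \right)} = - 9 \sqrt{K}$
$\sqrt{r{\left(E{\left(8,-12 \right)} \right)} - 6605} = \sqrt{- 9 \sqrt{3} - 6605} = \sqrt{-6605 - 9 \sqrt{3}}$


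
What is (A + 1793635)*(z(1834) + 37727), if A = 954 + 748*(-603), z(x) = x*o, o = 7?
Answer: 67936352925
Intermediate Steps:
z(x) = 7*x (z(x) = x*7 = 7*x)
A = -450090 (A = 954 - 451044 = -450090)
(A + 1793635)*(z(1834) + 37727) = (-450090 + 1793635)*(7*1834 + 37727) = 1343545*(12838 + 37727) = 1343545*50565 = 67936352925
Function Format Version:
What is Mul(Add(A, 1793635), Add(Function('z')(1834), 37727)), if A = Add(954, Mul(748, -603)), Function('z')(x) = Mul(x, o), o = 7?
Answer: 67936352925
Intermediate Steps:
Function('z')(x) = Mul(7, x) (Function('z')(x) = Mul(x, 7) = Mul(7, x))
A = -450090 (A = Add(954, -451044) = -450090)
Mul(Add(A, 1793635), Add(Function('z')(1834), 37727)) = Mul(Add(-450090, 1793635), Add(Mul(7, 1834), 37727)) = Mul(1343545, Add(12838, 37727)) = Mul(1343545, 50565) = 67936352925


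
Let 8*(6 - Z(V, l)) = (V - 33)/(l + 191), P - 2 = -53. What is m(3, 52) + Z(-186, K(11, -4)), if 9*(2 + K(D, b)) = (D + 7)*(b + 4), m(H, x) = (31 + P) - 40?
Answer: -27143/504 ≈ -53.855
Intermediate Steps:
P = -51 (P = 2 - 53 = -51)
m(H, x) = -60 (m(H, x) = (31 - 51) - 40 = -20 - 40 = -60)
K(D, b) = -2 + (4 + b)*(7 + D)/9 (K(D, b) = -2 + ((D + 7)*(b + 4))/9 = -2 + ((7 + D)*(4 + b))/9 = -2 + ((4 + b)*(7 + D))/9 = -2 + (4 + b)*(7 + D)/9)
Z(V, l) = 6 - (-33 + V)/(8*(191 + l)) (Z(V, l) = 6 - (V - 33)/(8*(l + 191)) = 6 - (-33 + V)/(8*(191 + l)))
m(3, 52) + Z(-186, K(11, -4)) = -60 + (9201 - 1*(-186) + 48*(10/9 + (4/9)*11 + (7/9)*(-4) + (⅑)*11*(-4)))/(8*(191 + (10/9 + (4/9)*11 + (7/9)*(-4) + (⅑)*11*(-4)))) = -60 + (9201 + 186 + 48*(10/9 + 44/9 - 28/9 - 44/9))/(8*(191 + (10/9 + 44/9 - 28/9 - 44/9))) = -60 + (9201 + 186 + 48*(-2))/(8*(191 - 2)) = -60 + (⅛)*(9201 + 186 - 96)/189 = -60 + (⅛)*(1/189)*9291 = -60 + 3097/504 = -27143/504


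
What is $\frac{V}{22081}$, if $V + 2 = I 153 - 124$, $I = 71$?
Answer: $\frac{10737}{22081} \approx 0.48626$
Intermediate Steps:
$V = 10737$ ($V = -2 + \left(71 \cdot 153 - 124\right) = -2 + \left(10863 - 124\right) = -2 + 10739 = 10737$)
$\frac{V}{22081} = \frac{10737}{22081}$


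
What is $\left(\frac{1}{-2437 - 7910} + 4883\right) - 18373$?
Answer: $- \frac{139581031}{10347} \approx -13490.0$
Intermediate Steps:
$\left(\frac{1}{-2437 - 7910} + 4883\right) - 18373 = \left(\frac{1}{-10347} + 4883\right) - 18373 = \left(- \frac{1}{10347} + 4883\right) - 18373 = \frac{50524400}{10347} - 18373 = - \frac{139581031}{10347}$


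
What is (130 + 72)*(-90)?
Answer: -18180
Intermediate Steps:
(130 + 72)*(-90) = 202*(-90) = -18180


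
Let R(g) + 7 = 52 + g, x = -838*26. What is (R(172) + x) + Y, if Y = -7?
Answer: -21578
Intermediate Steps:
x = -21788
R(g) = 45 + g (R(g) = -7 + (52 + g) = 45 + g)
(R(172) + x) + Y = ((45 + 172) - 21788) - 7 = (217 - 21788) - 7 = -21571 - 7 = -21578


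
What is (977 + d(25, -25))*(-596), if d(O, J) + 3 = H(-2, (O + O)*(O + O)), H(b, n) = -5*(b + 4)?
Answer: -574544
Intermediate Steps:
H(b, n) = -20 - 5*b (H(b, n) = -5*(4 + b) = -20 - 5*b)
d(O, J) = -13 (d(O, J) = -3 + (-20 - 5*(-2)) = -3 + (-20 + 10) = -3 - 10 = -13)
(977 + d(25, -25))*(-596) = (977 - 13)*(-596) = 964*(-596) = -574544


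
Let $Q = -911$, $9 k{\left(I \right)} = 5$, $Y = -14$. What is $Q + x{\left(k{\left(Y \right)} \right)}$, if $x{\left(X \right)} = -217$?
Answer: $-1128$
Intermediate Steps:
$k{\left(I \right)} = \frac{5}{9}$ ($k{\left(I \right)} = \frac{1}{9} \cdot 5 = \frac{5}{9}$)
$Q + x{\left(k{\left(Y \right)} \right)} = -911 - 217 = -1128$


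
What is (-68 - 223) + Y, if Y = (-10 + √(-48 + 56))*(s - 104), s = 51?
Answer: 239 - 106*√2 ≈ 89.093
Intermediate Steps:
Y = 530 - 106*√2 (Y = (-10 + √(-48 + 56))*(51 - 104) = (-10 + √8)*(-53) = (-10 + 2*√2)*(-53) = 530 - 106*√2 ≈ 380.09)
(-68 - 223) + Y = (-68 - 223) + (530 - 106*√2) = -291 + (530 - 106*√2) = 239 - 106*√2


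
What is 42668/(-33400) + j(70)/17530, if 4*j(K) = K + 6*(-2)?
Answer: -37374287/29275100 ≈ -1.2767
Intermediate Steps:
j(K) = -3 + K/4 (j(K) = (K + 6*(-2))/4 = (K - 12)/4 = (-12 + K)/4 = -3 + K/4)
42668/(-33400) + j(70)/17530 = 42668/(-33400) + (-3 + (1/4)*70)/17530 = 42668*(-1/33400) + (-3 + 35/2)*(1/17530) = -10667/8350 + (29/2)*(1/17530) = -10667/8350 + 29/35060 = -37374287/29275100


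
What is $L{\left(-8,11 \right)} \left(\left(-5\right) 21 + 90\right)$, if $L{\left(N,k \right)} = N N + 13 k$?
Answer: $-3105$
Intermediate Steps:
$L{\left(N,k \right)} = N^{2} + 13 k$
$L{\left(-8,11 \right)} \left(\left(-5\right) 21 + 90\right) = \left(\left(-8\right)^{2} + 13 \cdot 11\right) \left(\left(-5\right) 21 + 90\right) = \left(64 + 143\right) \left(-105 + 90\right) = 207 \left(-15\right) = -3105$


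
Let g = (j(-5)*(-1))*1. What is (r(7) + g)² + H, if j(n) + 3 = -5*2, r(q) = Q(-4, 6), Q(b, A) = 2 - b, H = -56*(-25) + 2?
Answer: 1763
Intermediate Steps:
H = 1402 (H = 1400 + 2 = 1402)
r(q) = 6 (r(q) = 2 - 1*(-4) = 2 + 4 = 6)
j(n) = -13 (j(n) = -3 - 5*2 = -3 - 10 = -13)
g = 13 (g = -13*(-1)*1 = 13*1 = 13)
(r(7) + g)² + H = (6 + 13)² + 1402 = 19² + 1402 = 361 + 1402 = 1763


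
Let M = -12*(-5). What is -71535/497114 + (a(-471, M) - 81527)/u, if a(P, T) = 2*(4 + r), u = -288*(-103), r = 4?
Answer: -21321136747/7373194848 ≈ -2.8917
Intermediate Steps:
M = 60
u = 29664
a(P, T) = 16 (a(P, T) = 2*(4 + 4) = 2*8 = 16)
-71535/497114 + (a(-471, M) - 81527)/u = -71535/497114 + (16 - 81527)/29664 = -71535*1/497114 - 81511*1/29664 = -71535/497114 - 81511/29664 = -21321136747/7373194848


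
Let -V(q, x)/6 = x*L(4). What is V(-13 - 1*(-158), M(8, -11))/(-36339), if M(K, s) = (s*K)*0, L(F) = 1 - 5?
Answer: 0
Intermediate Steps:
L(F) = -4
M(K, s) = 0 (M(K, s) = (K*s)*0 = 0)
V(q, x) = 24*x (V(q, x) = -6*x*(-4) = -(-24)*x = 24*x)
V(-13 - 1*(-158), M(8, -11))/(-36339) = (24*0)/(-36339) = 0*(-1/36339) = 0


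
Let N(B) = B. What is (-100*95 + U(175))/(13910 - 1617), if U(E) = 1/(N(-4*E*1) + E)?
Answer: -4987501/6453825 ≈ -0.77280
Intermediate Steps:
U(E) = -1/(3*E) (U(E) = 1/(-4*E*1 + E) = 1/(-4*E + E) = 1/(-3*E) = -1/(3*E))
(-100*95 + U(175))/(13910 - 1617) = (-100*95 - ⅓/175)/(13910 - 1617) = (-9500 - ⅓*1/175)/12293 = (-9500 - 1/525)*(1/12293) = -4987501/525*1/12293 = -4987501/6453825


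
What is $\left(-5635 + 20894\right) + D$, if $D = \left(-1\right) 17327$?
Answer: $-2068$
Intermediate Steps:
$D = -17327$
$\left(-5635 + 20894\right) + D = \left(-5635 + 20894\right) - 17327 = 15259 - 17327 = -2068$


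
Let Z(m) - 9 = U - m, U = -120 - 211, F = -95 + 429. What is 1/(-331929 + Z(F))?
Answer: -1/332585 ≈ -3.0067e-6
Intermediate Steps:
F = 334
U = -331
Z(m) = -322 - m (Z(m) = 9 + (-331 - m) = -322 - m)
1/(-331929 + Z(F)) = 1/(-331929 + (-322 - 1*334)) = 1/(-331929 + (-322 - 334)) = 1/(-331929 - 656) = 1/(-332585) = -1/332585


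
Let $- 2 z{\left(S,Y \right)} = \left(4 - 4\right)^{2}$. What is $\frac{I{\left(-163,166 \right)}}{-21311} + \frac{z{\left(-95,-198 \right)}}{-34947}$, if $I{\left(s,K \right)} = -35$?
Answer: $\frac{35}{21311} \approx 0.0016423$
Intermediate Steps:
$z{\left(S,Y \right)} = 0$ ($z{\left(S,Y \right)} = - \frac{\left(4 - 4\right)^{2}}{2} = - \frac{0^{2}}{2} = \left(- \frac{1}{2}\right) 0 = 0$)
$\frac{I{\left(-163,166 \right)}}{-21311} + \frac{z{\left(-95,-198 \right)}}{-34947} = - \frac{35}{-21311} + \frac{0}{-34947} = \left(-35\right) \left(- \frac{1}{21311}\right) + 0 \left(- \frac{1}{34947}\right) = \frac{35}{21311} + 0 = \frac{35}{21311}$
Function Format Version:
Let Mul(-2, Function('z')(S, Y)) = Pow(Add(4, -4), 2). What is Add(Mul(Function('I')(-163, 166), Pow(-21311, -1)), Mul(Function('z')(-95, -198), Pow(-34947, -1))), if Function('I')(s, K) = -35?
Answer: Rational(35, 21311) ≈ 0.0016423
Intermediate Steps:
Function('z')(S, Y) = 0 (Function('z')(S, Y) = Mul(Rational(-1, 2), Pow(Add(4, -4), 2)) = Mul(Rational(-1, 2), Pow(0, 2)) = Mul(Rational(-1, 2), 0) = 0)
Add(Mul(Function('I')(-163, 166), Pow(-21311, -1)), Mul(Function('z')(-95, -198), Pow(-34947, -1))) = Add(Mul(-35, Pow(-21311, -1)), Mul(0, Pow(-34947, -1))) = Add(Mul(-35, Rational(-1, 21311)), Mul(0, Rational(-1, 34947))) = Add(Rational(35, 21311), 0) = Rational(35, 21311)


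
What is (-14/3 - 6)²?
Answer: 1024/9 ≈ 113.78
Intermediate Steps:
(-14/3 - 6)² = (-32/3)² = 1024/9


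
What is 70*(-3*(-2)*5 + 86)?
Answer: 8120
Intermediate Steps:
70*(-3*(-2)*5 + 86) = 70*(6*5 + 86) = 70*(30 + 86) = 70*116 = 8120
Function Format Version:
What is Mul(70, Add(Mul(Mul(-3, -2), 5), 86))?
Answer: 8120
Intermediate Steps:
Mul(70, Add(Mul(Mul(-3, -2), 5), 86)) = Mul(70, Add(Mul(6, 5), 86)) = Mul(70, Add(30, 86)) = Mul(70, 116) = 8120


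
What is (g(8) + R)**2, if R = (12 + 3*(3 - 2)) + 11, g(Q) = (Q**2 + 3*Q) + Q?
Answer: 14884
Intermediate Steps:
g(Q) = Q**2 + 4*Q
R = 26 (R = (12 + 3*1) + 11 = (12 + 3) + 11 = 15 + 11 = 26)
(g(8) + R)**2 = (8*(4 + 8) + 26)**2 = (8*12 + 26)**2 = (96 + 26)**2 = 122**2 = 14884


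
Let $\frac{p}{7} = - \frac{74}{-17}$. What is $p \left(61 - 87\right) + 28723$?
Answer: $\frac{474823}{17} \approx 27931.0$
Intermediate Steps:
$p = \frac{518}{17}$ ($p = 7 \left(- \frac{74}{-17}\right) = 7 \left(\left(-74\right) \left(- \frac{1}{17}\right)\right) = 7 \cdot \frac{74}{17} = \frac{518}{17} \approx 30.471$)
$p \left(61 - 87\right) + 28723 = \frac{518 \left(61 - 87\right)}{17} + 28723 = \frac{518}{17} \left(-26\right) + 28723 = - \frac{13468}{17} + 28723 = \frac{474823}{17}$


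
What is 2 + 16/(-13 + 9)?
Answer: -2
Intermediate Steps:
2 + 16/(-13 + 9) = 2 + 16/(-4) = 2 + 16*(-1/4) = 2 - 4 = -2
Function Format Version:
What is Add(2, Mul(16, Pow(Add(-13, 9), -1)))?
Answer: -2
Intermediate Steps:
Add(2, Mul(16, Pow(Add(-13, 9), -1))) = Add(2, Mul(16, Pow(-4, -1))) = Add(2, Mul(16, Rational(-1, 4))) = Add(2, -4) = -2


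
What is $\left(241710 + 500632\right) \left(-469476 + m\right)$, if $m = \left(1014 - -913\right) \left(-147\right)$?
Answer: $-558794228790$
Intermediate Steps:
$m = -283269$ ($m = \left(1014 + 913\right) \left(-147\right) = 1927 \left(-147\right) = -283269$)
$\left(241710 + 500632\right) \left(-469476 + m\right) = \left(241710 + 500632\right) \left(-469476 - 283269\right) = 742342 \left(-752745\right) = -558794228790$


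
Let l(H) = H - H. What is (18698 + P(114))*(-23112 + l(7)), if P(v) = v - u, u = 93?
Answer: -432633528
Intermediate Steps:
l(H) = 0
P(v) = -93 + v (P(v) = v - 1*93 = v - 93 = -93 + v)
(18698 + P(114))*(-23112 + l(7)) = (18698 + (-93 + 114))*(-23112 + 0) = (18698 + 21)*(-23112) = 18719*(-23112) = -432633528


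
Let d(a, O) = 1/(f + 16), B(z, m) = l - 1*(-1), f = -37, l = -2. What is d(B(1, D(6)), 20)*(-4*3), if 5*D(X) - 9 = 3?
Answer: 4/7 ≈ 0.57143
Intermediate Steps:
D(X) = 12/5 (D(X) = 9/5 + (⅕)*3 = 9/5 + ⅗ = 12/5)
B(z, m) = -1 (B(z, m) = -2 - 1*(-1) = -2 + 1 = -1)
d(a, O) = -1/21 (d(a, O) = 1/(-37 + 16) = 1/(-21) = -1/21)
d(B(1, D(6)), 20)*(-4*3) = -(-4)*3/21 = -1/21*(-12) = 4/7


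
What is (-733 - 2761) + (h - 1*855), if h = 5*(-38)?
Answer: -4539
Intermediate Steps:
h = -190
(-733 - 2761) + (h - 1*855) = (-733 - 2761) + (-190 - 1*855) = -3494 + (-190 - 855) = -3494 - 1045 = -4539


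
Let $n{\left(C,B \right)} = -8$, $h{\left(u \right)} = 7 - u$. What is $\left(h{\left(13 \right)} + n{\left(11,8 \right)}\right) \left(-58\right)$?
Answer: $812$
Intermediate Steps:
$\left(h{\left(13 \right)} + n{\left(11,8 \right)}\right) \left(-58\right) = \left(\left(7 - 13\right) - 8\right) \left(-58\right) = \left(-6 - 8\right) \left(-58\right) = \left(-14\right) \left(-58\right) = 812$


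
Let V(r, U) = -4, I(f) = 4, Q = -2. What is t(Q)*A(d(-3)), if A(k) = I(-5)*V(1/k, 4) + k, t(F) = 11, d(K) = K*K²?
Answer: -473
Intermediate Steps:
d(K) = K³
A(k) = -16 + k (A(k) = 4*(-4) + k = -16 + k)
t(Q)*A(d(-3)) = 11*(-16 + (-3)³) = 11*(-16 - 27) = 11*(-43) = -473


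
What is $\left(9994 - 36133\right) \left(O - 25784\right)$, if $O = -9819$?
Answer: $930626817$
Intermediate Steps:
$\left(9994 - 36133\right) \left(O - 25784\right) = \left(9994 - 36133\right) \left(-9819 - 25784\right) = \left(-26139\right) \left(-35603\right) = 930626817$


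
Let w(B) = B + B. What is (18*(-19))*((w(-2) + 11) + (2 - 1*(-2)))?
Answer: -3762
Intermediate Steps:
w(B) = 2*B
(18*(-19))*((w(-2) + 11) + (2 - 1*(-2))) = (18*(-19))*((2*(-2) + 11) + (2 - 1*(-2))) = -342*((-4 + 11) + (2 + 2)) = -342*(7 + 4) = -342*11 = -3762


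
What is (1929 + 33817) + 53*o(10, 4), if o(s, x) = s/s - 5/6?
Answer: 214529/6 ≈ 35755.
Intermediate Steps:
o(s, x) = ⅙ (o(s, x) = 1 - 5*⅙ = 1 - ⅚ = ⅙)
(1929 + 33817) + 53*o(10, 4) = (1929 + 33817) + 53*(⅙) = 35746 + 53/6 = 214529/6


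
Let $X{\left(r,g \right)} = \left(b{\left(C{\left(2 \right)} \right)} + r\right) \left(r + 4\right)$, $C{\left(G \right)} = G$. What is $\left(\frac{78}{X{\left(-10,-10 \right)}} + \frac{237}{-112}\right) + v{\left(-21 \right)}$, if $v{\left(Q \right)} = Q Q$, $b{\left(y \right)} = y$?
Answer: $\frac{49337}{112} \approx 440.51$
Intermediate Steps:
$v{\left(Q \right)} = Q^{2}$
$X{\left(r,g \right)} = \left(2 + r\right) \left(4 + r\right)$ ($X{\left(r,g \right)} = \left(2 + r\right) \left(r + 4\right) = \left(2 + r\right) \left(4 + r\right)$)
$\left(\frac{78}{X{\left(-10,-10 \right)}} + \frac{237}{-112}\right) + v{\left(-21 \right)} = \left(\frac{78}{8 + \left(-10\right)^{2} + 6 \left(-10\right)} + \frac{237}{-112}\right) + \left(-21\right)^{2} = \left(\frac{78}{8 + 100 - 60} + 237 \left(- \frac{1}{112}\right)\right) + 441 = \left(\frac{78}{48} - \frac{237}{112}\right) + 441 = \left(78 \cdot \frac{1}{48} - \frac{237}{112}\right) + 441 = \left(\frac{13}{8} - \frac{237}{112}\right) + 441 = - \frac{55}{112} + 441 = \frac{49337}{112}$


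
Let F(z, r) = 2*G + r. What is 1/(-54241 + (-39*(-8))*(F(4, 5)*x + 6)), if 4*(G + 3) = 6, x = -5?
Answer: -1/55489 ≈ -1.8022e-5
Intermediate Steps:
G = -3/2 (G = -3 + (¼)*6 = -3 + 3/2 = -3/2 ≈ -1.5000)
F(z, r) = -3 + r (F(z, r) = 2*(-3/2) + r = -3 + r)
1/(-54241 + (-39*(-8))*(F(4, 5)*x + 6)) = 1/(-54241 + (-39*(-8))*((-3 + 5)*(-5) + 6)) = 1/(-54241 + 312*(2*(-5) + 6)) = 1/(-54241 + 312*(-10 + 6)) = 1/(-54241 + 312*(-4)) = 1/(-54241 - 1248) = 1/(-55489) = -1/55489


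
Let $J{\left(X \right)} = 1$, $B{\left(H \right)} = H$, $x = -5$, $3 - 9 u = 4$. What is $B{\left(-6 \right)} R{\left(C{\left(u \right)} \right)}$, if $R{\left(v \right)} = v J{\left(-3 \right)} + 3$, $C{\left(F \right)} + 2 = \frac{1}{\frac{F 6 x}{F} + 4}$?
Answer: $- \frac{75}{13} \approx -5.7692$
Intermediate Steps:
$u = - \frac{1}{9}$ ($u = \frac{1}{3} - \frac{4}{9} = - \frac{1}{9} \approx -0.11111$)
$C{\left(F \right)} = - \frac{53}{26}$ ($C{\left(F \right)} = -2 + \frac{1}{\frac{F 6 \left(-5\right)}{F} + 4} = -2 + \frac{1}{\frac{6 F \left(-5\right)}{F} + 4} = -2 + \frac{1}{\frac{\left(-30\right) F}{F} + 4} = -2 + \frac{1}{-30 + 4} = -2 + \frac{1}{-26} = -2 - \frac{1}{26} = - \frac{53}{26}$)
$R{\left(v \right)} = 3 + v$ ($R{\left(v \right)} = v 1 + 3 = v + 3 = 3 + v$)
$B{\left(-6 \right)} R{\left(C{\left(u \right)} \right)} = - 6 \left(3 - \frac{53}{26}\right) = \left(-6\right) \frac{25}{26} = - \frac{75}{13}$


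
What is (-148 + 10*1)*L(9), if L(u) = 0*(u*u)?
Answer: 0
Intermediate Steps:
L(u) = 0 (L(u) = 0*u² = 0)
(-148 + 10*1)*L(9) = (-148 + 10*1)*0 = (-148 + 10)*0 = -138*0 = 0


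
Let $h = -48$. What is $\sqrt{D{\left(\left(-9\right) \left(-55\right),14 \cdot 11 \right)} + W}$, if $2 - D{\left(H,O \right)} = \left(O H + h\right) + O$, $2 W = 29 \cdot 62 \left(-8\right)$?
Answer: $i \sqrt{83526} \approx 289.01 i$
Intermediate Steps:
$W = -7192$ ($W = \frac{29 \cdot 62 \left(-8\right)}{2} = \frac{1798 \left(-8\right)}{2} = \frac{1}{2} \left(-14384\right) = -7192$)
$D{\left(H,O \right)} = 50 - O - H O$ ($D{\left(H,O \right)} = 2 - \left(\left(O H - 48\right) + O\right) = 2 - \left(\left(H O - 48\right) + O\right) = 2 - \left(\left(-48 + H O\right) + O\right) = 2 - \left(-48 + O + H O\right) = 50 - O - H O$)
$\sqrt{D{\left(\left(-9\right) \left(-55\right),14 \cdot 11 \right)} + W} = \sqrt{\left(50 - 14 \cdot 11 - \left(-9\right) \left(-55\right) 14 \cdot 11\right) - 7192} = \sqrt{\left(50 - 154 - 495 \cdot 154\right) - 7192} = \sqrt{\left(50 - 154 - 76230\right) - 7192} = \sqrt{-76334 - 7192} = \sqrt{-83526} = i \sqrt{83526}$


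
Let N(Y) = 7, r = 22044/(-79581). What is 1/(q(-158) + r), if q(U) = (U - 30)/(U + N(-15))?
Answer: 4005577/3877528 ≈ 1.0330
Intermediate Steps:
r = -7348/26527 (r = 22044*(-1/79581) = -7348/26527 ≈ -0.27700)
q(U) = (-30 + U)/(7 + U) (q(U) = (U - 30)/(U + 7) = (-30 + U)/(7 + U))
1/(q(-158) + r) = 1/((-30 - 158)/(7 - 158) - 7348/26527) = 1/(-188/(-151) - 7348/26527) = 1/(-1/151*(-188) - 7348/26527) = 1/(188/151 - 7348/26527) = 1/(3877528/4005577) = 4005577/3877528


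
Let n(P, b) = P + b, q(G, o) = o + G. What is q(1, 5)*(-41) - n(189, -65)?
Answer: -370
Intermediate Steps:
q(G, o) = G + o
q(1, 5)*(-41) - n(189, -65) = (1 + 5)*(-41) - (189 - 65) = 6*(-41) - 1*124 = -246 - 124 = -370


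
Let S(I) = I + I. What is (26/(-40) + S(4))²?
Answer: 21609/400 ≈ 54.023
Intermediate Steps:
S(I) = 2*I
(26/(-40) + S(4))² = (26/(-40) + 2*4)² = (26*(-1/40) + 8)² = (-13/20 + 8)² = (147/20)² = 21609/400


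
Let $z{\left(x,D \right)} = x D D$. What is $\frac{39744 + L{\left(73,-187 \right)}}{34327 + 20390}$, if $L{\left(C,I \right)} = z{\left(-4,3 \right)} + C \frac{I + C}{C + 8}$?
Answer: $\frac{1069342}{1477359} \approx 0.72382$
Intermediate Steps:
$z{\left(x,D \right)} = x D^{2}$ ($z{\left(x,D \right)} = D x D = x D^{2}$)
$L{\left(C,I \right)} = -36 + \frac{C \left(C + I\right)}{8 + C}$ ($L{\left(C,I \right)} = - 4 \cdot 3^{2} + C \frac{I + C}{C + 8} = \left(-4\right) 9 + C \frac{C + I}{8 + C} = -36 + C \frac{C + I}{8 + C} = -36 + \frac{C \left(C + I\right)}{8 + C}$)
$\frac{39744 + L{\left(73,-187 \right)}}{34327 + 20390} = \frac{39744 + \frac{-288 + 73^{2} - 2628 + 73 \left(-187\right)}{8 + 73}}{34327 + 20390} = \frac{39744 + \frac{-288 + 5329 - 2628 - 13651}{81}}{54717} = \left(39744 + \frac{1}{81} \left(-11238\right)\right) \frac{1}{54717} = \left(39744 - \frac{3746}{27}\right) \frac{1}{54717} = \frac{1069342}{27} \cdot \frac{1}{54717} = \frac{1069342}{1477359}$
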